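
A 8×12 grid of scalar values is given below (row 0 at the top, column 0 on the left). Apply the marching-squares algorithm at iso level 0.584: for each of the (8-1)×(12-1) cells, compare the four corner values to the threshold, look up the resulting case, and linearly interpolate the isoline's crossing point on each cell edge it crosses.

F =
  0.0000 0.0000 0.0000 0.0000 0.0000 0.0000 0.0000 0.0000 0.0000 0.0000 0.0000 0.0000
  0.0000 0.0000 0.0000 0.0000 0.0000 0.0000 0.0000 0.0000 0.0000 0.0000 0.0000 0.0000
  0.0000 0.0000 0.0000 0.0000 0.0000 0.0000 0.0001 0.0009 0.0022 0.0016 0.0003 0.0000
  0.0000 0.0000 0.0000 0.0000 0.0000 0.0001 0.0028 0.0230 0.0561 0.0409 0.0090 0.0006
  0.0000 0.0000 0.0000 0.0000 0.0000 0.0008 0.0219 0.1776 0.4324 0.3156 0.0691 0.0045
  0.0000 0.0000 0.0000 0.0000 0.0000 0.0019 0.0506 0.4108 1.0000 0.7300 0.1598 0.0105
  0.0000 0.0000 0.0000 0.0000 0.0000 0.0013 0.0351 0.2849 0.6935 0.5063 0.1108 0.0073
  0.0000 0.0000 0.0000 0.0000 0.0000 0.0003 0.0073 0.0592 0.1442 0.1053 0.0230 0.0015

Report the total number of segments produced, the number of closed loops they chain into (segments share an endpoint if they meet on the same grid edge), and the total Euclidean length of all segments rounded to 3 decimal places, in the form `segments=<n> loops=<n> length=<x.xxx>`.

cell (4,7): code 0100 → (4.267,8.000)–(5.000,7.294)
cell (4,8): code 1100 → (4.648,9.000)–(4.267,8.000)
cell (4,9): code 1000 → (5.000,9.256)–(4.648,9.000)
cell (5,7): code 0110 → (5.000,7.294)–(6.000,7.732)
cell (5,8): code 1011 → (6.000,8.585)–(5.653,9.000)
cell (5,9): code 0001 → (5.653,9.000)–(5.000,9.256)
cell (6,7): code 0010 → (6.000,7.732)–(6.199,8.000)
cell (6,8): code 0001 → (6.199,8.000)–(6.000,8.585)
total: 8 segments, chained into 1 closed loop(s), length Σ = 5.809203

segments=8 loops=1 length=5.809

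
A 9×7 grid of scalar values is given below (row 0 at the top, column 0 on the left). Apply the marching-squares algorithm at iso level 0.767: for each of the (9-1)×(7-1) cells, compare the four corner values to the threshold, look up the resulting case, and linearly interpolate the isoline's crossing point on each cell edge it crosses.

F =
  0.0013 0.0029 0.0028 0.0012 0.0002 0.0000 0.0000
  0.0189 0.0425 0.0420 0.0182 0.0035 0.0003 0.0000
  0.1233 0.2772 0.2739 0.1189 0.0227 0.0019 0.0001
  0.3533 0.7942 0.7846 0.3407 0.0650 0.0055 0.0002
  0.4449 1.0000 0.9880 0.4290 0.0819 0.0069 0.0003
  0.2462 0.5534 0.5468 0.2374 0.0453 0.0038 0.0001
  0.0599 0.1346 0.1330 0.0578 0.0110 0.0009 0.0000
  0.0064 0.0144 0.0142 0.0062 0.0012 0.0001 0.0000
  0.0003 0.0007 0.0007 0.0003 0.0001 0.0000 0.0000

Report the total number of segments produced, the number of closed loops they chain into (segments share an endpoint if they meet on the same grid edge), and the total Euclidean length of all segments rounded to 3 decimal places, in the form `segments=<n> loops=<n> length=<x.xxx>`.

segments=8 loops=1 length=5.565

cell (2,0): code 0100 → (2.947,1.000)–(3.000,0.938)
cell (2,1): code 1100 → (2.966,2.000)–(2.947,1.000)
cell (2,2): code 1000 → (3.000,2.040)–(2.966,2.000)
cell (3,0): code 0110 → (3.000,0.938)–(4.000,0.580)
cell (3,2): code 1001 → (4.000,2.395)–(3.000,2.040)
cell (4,0): code 0010 → (4.000,0.580)–(4.522,1.000)
cell (4,1): code 0011 → (4.522,1.000)–(4.501,2.000)
cell (4,2): code 0001 → (4.501,2.000)–(4.000,2.395)
total: 8 segments, chained into 1 closed loop(s), length Σ = 5.565277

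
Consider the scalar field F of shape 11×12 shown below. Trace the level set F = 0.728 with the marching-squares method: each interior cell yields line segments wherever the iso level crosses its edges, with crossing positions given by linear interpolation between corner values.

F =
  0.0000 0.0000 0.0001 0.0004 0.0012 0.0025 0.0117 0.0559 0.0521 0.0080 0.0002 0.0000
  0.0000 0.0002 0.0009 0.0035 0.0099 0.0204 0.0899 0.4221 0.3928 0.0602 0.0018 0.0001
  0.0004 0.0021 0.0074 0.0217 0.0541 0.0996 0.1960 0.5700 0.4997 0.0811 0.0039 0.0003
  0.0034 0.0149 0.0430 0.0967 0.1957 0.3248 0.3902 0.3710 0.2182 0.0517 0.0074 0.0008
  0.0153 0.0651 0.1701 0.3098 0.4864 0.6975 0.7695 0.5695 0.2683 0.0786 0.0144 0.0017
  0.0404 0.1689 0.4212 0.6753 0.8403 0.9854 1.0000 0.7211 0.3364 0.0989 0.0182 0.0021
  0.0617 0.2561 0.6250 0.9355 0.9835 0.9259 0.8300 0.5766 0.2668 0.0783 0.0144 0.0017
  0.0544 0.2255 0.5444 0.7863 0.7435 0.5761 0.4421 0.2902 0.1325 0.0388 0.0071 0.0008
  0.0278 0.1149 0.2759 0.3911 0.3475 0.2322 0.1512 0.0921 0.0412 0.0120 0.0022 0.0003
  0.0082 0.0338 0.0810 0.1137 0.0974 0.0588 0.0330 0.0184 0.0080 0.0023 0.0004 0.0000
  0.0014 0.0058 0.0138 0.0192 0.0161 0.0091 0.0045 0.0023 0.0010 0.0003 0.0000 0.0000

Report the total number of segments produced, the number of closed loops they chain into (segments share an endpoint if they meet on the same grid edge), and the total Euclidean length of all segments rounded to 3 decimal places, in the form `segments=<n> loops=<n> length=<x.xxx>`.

cell (3,5): code 0100 → (3.891,6.000)–(4.000,5.424)
cell (3,6): code 1000 → (4.000,6.207)–(3.891,6.000)
cell (4,3): code 0100 → (4.683,4.000)–(5.000,3.319)
cell (4,4): code 1100 → (4.106,5.000)–(4.683,4.000)
cell (4,5): code 1110 → (4.000,5.424)–(4.106,5.000)
cell (4,6): code 1001 → (5.000,6.975)–(4.000,6.207)
cell (5,2): code 0100 → (5.203,3.000)–(6.000,2.332)
cell (5,3): code 1110 → (5.000,3.319)–(5.203,3.000)
cell (5,6): code 1001 → (6.000,6.403)–(5.000,6.975)
cell (6,2): code 0110 → (6.000,2.332)–(7.000,2.759)
cell (6,4): code 1011 → (7.000,4.093)–(6.566,5.000)
cell (6,5): code 0011 → (6.566,5.000)–(6.263,6.000)
cell (6,6): code 0001 → (6.263,6.000)–(6.000,6.403)
cell (7,2): code 0010 → (7.000,2.759)–(7.148,3.000)
cell (7,3): code 0011 → (7.148,3.000)–(7.039,4.000)
cell (7,4): code 0001 → (7.039,4.000)–(7.000,4.093)
total: 16 segments, chained into 1 closed loop(s), length Σ = 12.003056

segments=16 loops=1 length=12.003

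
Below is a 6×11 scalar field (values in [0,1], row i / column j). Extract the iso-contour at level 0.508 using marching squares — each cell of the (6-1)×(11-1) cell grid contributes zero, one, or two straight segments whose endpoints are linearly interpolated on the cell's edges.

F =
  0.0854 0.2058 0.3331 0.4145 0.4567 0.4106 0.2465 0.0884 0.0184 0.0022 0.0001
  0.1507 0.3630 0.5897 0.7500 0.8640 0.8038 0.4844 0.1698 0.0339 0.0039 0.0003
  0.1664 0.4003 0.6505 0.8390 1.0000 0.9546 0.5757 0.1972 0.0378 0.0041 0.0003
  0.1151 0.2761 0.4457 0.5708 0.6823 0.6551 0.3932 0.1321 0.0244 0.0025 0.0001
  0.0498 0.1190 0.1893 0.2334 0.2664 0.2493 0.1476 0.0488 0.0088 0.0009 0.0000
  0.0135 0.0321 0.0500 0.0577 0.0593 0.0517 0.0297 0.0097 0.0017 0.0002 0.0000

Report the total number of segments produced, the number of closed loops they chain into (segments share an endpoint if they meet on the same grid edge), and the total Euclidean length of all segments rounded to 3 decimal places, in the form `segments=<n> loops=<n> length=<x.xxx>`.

segments=16 loops=1 length=12.718

cell (0,1): code 0100 → (0.682,2.000)–(1.000,1.640)
cell (0,2): code 1100 → (0.279,3.000)–(0.682,2.000)
cell (0,3): code 1100 → (0.126,4.000)–(0.279,3.000)
cell (0,4): code 1100 → (0.248,5.000)–(0.126,4.000)
cell (0,5): code 1000 → (1.000,5.926)–(0.248,5.000)
cell (1,1): code 0110 → (1.000,1.640)–(2.000,1.430)
cell (1,5): code 1101 → (1.258,6.000)–(1.000,5.926)
cell (1,6): code 1000 → (2.000,6.179)–(1.258,6.000)
cell (2,1): code 0010 → (2.000,1.430)–(2.696,2.000)
cell (2,2): code 0111 → (2.696,2.000)–(3.000,2.498)
cell (2,5): code 1011 → (3.000,5.562)–(2.371,6.000)
cell (2,6): code 0001 → (2.371,6.000)–(2.000,6.179)
cell (3,2): code 0010 → (3.000,2.498)–(3.186,3.000)
cell (3,3): code 0011 → (3.186,3.000)–(3.419,4.000)
cell (3,4): code 0011 → (3.419,4.000)–(3.362,5.000)
cell (3,5): code 0001 → (3.362,5.000)–(3.000,5.562)
total: 16 segments, chained into 1 closed loop(s), length Σ = 12.717928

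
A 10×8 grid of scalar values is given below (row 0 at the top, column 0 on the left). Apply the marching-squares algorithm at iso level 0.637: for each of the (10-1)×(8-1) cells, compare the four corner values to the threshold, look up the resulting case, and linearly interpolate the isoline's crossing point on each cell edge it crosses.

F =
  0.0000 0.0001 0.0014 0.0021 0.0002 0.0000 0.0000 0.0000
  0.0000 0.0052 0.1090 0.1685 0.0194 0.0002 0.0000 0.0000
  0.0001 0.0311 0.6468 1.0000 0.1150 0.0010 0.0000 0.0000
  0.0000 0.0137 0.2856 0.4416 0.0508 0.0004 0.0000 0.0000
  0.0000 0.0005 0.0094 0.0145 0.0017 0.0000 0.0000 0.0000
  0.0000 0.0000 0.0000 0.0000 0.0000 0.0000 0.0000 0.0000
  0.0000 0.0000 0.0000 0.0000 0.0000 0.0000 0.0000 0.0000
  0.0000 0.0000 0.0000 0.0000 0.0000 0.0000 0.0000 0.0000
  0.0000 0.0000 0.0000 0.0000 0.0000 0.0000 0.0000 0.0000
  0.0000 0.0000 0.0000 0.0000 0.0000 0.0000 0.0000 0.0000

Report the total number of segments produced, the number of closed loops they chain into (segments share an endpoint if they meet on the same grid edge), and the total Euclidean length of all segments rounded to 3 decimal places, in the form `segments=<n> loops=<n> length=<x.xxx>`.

cell (1,1): code 0100 → (1.982,2.000)–(2.000,1.984)
cell (1,2): code 1100 → (1.563,3.000)–(1.982,2.000)
cell (1,3): code 1000 → (2.000,3.410)–(1.563,3.000)
cell (2,1): code 0010 → (2.000,1.984)–(2.027,2.000)
cell (2,2): code 0011 → (2.027,2.000)–(2.650,3.000)
cell (2,3): code 0001 → (2.650,3.000)–(2.000,3.410)
total: 6 segments, chained into 1 closed loop(s), length Σ = 3.685461

segments=6 loops=1 length=3.685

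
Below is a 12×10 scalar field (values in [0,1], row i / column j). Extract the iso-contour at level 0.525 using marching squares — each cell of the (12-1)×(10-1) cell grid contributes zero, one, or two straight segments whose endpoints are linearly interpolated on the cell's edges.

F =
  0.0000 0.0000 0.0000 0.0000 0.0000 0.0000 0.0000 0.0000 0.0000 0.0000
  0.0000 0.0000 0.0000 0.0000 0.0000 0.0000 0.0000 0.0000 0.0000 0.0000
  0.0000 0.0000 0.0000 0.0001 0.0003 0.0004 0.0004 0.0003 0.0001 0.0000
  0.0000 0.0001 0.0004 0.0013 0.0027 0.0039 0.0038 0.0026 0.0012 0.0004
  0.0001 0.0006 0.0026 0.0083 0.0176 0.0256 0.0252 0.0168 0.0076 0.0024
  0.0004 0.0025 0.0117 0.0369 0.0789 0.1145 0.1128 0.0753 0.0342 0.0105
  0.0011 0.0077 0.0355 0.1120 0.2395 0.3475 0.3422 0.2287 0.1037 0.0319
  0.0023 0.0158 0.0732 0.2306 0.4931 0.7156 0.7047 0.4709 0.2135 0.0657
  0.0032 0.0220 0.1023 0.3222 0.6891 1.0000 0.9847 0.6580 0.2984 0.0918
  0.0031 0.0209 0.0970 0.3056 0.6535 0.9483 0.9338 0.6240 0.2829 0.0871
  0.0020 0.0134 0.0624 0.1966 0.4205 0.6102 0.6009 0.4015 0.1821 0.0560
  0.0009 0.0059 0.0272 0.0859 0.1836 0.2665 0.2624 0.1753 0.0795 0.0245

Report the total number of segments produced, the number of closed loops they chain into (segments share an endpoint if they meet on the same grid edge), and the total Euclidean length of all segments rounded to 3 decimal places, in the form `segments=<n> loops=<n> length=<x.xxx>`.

segments=16 loops=1 length=11.952

cell (6,4): code 0100 → (6.482,5.000)–(7.000,4.143)
cell (6,5): code 1100 → (6.504,6.000)–(6.482,5.000)
cell (6,6): code 1000 → (7.000,6.769)–(6.504,6.000)
cell (7,3): code 0100 → (7.163,4.000)–(8.000,3.553)
cell (7,4): code 1110 → (7.000,4.143)–(7.163,4.000)
cell (7,6): code 1101 → (7.289,7.000)–(7.000,6.769)
cell (7,7): code 1000 → (8.000,7.370)–(7.289,7.000)
cell (8,3): code 0110 → (8.000,3.553)–(9.000,3.631)
cell (8,7): code 1001 → (9.000,7.290)–(8.000,7.370)
cell (9,3): code 0010 → (9.000,3.631)–(9.552,4.000)
cell (9,4): code 0111 → (9.552,4.000)–(10.000,4.551)
cell (9,6): code 1011 → (10.000,6.381)–(9.445,7.000)
cell (9,7): code 0001 → (9.445,7.000)–(9.000,7.290)
cell (10,4): code 0010 → (10.000,4.551)–(10.248,5.000)
cell (10,5): code 0011 → (10.248,5.000)–(10.224,6.000)
cell (10,6): code 0001 → (10.224,6.000)–(10.000,6.381)
total: 16 segments, chained into 1 closed loop(s), length Σ = 11.951862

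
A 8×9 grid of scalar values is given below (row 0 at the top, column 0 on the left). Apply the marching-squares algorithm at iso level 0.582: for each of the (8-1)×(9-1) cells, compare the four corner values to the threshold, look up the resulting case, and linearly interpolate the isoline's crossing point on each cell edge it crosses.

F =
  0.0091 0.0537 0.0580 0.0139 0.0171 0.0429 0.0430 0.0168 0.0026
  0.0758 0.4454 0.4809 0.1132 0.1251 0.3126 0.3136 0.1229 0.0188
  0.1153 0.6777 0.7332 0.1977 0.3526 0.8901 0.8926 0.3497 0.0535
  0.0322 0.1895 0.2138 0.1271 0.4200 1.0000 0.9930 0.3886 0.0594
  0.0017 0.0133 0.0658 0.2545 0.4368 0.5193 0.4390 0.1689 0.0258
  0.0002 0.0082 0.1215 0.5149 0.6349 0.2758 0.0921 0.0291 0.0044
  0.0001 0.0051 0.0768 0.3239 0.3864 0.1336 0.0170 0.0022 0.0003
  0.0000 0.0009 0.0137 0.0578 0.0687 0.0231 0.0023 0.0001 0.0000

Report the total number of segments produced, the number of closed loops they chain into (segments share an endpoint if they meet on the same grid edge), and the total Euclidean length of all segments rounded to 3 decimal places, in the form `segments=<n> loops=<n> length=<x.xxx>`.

cell (1,0): code 0100 → (1.588,1.000)–(2.000,0.830)
cell (1,1): code 1100 → (1.401,2.000)–(1.588,1.000)
cell (1,2): code 1000 → (2.000,2.282)–(1.401,2.000)
cell (1,4): code 0100 → (1.466,5.000)–(2.000,4.427)
cell (1,5): code 1100 → (1.464,6.000)–(1.466,5.000)
cell (1,6): code 1000 → (2.000,6.572)–(1.464,6.000)
cell (2,0): code 0010 → (2.000,0.830)–(2.196,1.000)
cell (2,1): code 0011 → (2.196,1.000)–(2.291,2.000)
cell (2,2): code 0001 → (2.291,2.000)–(2.000,2.282)
cell (2,4): code 0110 → (2.000,4.427)–(3.000,4.279)
cell (2,6): code 1001 → (3.000,6.680)–(2.000,6.572)
cell (3,4): code 0010 → (3.000,4.279)–(3.870,5.000)
cell (3,5): code 0011 → (3.870,5.000)–(3.742,6.000)
cell (3,6): code 0001 → (3.742,6.000)–(3.000,6.680)
cell (4,3): code 0100 → (4.733,4.000)–(5.000,3.559)
cell (4,4): code 1000 → (5.000,4.147)–(4.733,4.000)
cell (5,3): code 0010 → (5.000,3.559)–(5.213,4.000)
cell (5,4): code 0001 → (5.213,4.000)–(5.000,4.147)
total: 18 segments, chained into 3 closed loop(s), length Σ = 13.091887

segments=18 loops=3 length=13.092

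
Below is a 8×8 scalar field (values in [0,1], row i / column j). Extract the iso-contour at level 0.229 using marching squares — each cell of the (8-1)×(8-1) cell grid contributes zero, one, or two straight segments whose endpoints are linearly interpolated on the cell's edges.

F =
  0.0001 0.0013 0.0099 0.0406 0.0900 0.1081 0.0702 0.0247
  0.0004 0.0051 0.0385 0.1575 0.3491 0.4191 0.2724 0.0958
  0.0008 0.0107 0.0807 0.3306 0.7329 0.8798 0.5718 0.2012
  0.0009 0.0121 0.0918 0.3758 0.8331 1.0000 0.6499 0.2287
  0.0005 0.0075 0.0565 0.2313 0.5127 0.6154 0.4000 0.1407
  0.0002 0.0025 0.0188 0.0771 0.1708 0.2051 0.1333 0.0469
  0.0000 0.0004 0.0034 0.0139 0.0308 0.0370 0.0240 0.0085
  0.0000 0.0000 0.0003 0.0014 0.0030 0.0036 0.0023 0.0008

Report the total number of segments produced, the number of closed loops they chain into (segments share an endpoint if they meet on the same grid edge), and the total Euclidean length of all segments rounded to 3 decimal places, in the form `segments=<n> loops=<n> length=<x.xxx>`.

cell (0,3): code 0100 → (0.536,4.000)–(1.000,3.373)
cell (0,4): code 1100 → (0.389,5.000)–(0.536,4.000)
cell (0,5): code 1100 → (0.785,6.000)–(0.389,5.000)
cell (0,6): code 1000 → (1.000,6.246)–(0.785,6.000)
cell (1,2): code 0100 → (1.413,3.000)–(2.000,2.593)
cell (1,3): code 1110 → (1.000,3.373)–(1.413,3.000)
cell (1,6): code 1001 → (2.000,6.925)–(1.000,6.246)
cell (2,2): code 0110 → (2.000,2.593)–(3.000,2.483)
cell (2,6): code 1001 → (3.000,6.999)–(2.000,6.925)
cell (3,2): code 0110 → (3.000,2.483)–(4.000,2.987)
cell (3,6): code 1001 → (4.000,6.659)–(3.000,6.999)
cell (4,2): code 0010 → (4.000,2.987)–(4.015,3.000)
cell (4,3): code 0011 → (4.015,3.000)–(4.830,4.000)
cell (4,4): code 0011 → (4.830,4.000)–(4.942,5.000)
cell (4,5): code 0011 → (4.942,5.000)–(4.641,6.000)
cell (4,6): code 0001 → (4.641,6.000)–(4.000,6.659)
total: 16 segments, chained into 1 closed loop(s), length Σ = 14.136825

segments=16 loops=1 length=14.137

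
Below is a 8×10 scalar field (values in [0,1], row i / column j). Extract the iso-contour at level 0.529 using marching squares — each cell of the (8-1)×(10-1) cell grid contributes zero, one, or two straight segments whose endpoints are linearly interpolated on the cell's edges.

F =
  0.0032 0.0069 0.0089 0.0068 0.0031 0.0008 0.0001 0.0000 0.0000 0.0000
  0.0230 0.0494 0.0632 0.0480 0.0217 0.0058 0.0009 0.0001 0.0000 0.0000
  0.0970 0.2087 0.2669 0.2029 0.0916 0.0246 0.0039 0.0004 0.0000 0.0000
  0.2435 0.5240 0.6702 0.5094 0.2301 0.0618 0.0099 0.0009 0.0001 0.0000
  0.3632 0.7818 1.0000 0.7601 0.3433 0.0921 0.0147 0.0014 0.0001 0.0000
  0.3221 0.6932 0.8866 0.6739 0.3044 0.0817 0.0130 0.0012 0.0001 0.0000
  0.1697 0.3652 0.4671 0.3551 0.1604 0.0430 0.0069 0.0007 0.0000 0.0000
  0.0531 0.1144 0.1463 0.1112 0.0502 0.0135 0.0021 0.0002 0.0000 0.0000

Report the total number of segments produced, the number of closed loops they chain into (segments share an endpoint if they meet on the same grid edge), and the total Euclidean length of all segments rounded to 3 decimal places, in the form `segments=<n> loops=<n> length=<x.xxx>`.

cell (2,1): code 0100 → (2.650,2.000)–(3.000,1.034)
cell (2,2): code 1000 → (3.000,2.878)–(2.650,2.000)
cell (3,0): code 0100 → (3.019,1.000)–(4.000,0.396)
cell (3,1): code 1110 → (3.000,1.034)–(3.019,1.000)
cell (3,2): code 1101 → (3.078,3.000)–(3.000,2.878)
cell (3,3): code 1000 → (4.000,3.554)–(3.078,3.000)
cell (4,0): code 0110 → (4.000,0.396)–(5.000,0.558)
cell (4,3): code 1001 → (5.000,3.392)–(4.000,3.554)
cell (5,0): code 0010 → (5.000,0.558)–(5.501,1.000)
cell (5,1): code 0011 → (5.501,1.000)–(5.852,2.000)
cell (5,2): code 0011 → (5.852,2.000)–(5.455,3.000)
cell (5,3): code 0001 → (5.455,3.000)–(5.000,3.392)
total: 12 segments, chained into 1 closed loop(s), length Σ = 9.814953

segments=12 loops=1 length=9.815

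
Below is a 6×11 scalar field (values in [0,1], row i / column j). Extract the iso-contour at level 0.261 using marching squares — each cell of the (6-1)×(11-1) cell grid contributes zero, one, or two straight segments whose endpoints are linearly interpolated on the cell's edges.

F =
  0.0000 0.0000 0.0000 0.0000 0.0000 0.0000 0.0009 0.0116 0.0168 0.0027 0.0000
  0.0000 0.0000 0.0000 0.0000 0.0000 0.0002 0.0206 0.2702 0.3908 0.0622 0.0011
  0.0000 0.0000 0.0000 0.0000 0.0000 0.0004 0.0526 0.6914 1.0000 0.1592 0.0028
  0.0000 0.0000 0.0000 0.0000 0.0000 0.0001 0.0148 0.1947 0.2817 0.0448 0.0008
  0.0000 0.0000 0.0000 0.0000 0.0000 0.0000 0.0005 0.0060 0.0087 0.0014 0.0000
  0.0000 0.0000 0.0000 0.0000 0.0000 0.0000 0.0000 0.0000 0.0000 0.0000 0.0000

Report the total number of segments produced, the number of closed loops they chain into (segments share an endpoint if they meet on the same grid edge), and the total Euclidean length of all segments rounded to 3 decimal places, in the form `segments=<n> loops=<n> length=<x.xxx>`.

segments=10 loops=1 length=7.433

cell (0,6): code 0100 → (0.964,7.000)–(1.000,6.963)
cell (0,7): code 1100 → (0.653,8.000)–(0.964,7.000)
cell (0,8): code 1000 → (1.000,8.395)–(0.653,8.000)
cell (1,6): code 0110 → (1.000,6.963)–(2.000,6.326)
cell (1,8): code 1001 → (2.000,8.879)–(1.000,8.395)
cell (2,6): code 0010 → (2.000,6.326)–(2.867,7.000)
cell (2,7): code 0111 → (2.867,7.000)–(3.000,7.762)
cell (2,8): code 1001 → (3.000,8.087)–(2.000,8.879)
cell (3,7): code 0010 → (3.000,7.762)–(3.076,8.000)
cell (3,8): code 0001 → (3.076,8.000)–(3.000,8.087)
total: 10 segments, chained into 1 closed loop(s), length Σ = 7.433047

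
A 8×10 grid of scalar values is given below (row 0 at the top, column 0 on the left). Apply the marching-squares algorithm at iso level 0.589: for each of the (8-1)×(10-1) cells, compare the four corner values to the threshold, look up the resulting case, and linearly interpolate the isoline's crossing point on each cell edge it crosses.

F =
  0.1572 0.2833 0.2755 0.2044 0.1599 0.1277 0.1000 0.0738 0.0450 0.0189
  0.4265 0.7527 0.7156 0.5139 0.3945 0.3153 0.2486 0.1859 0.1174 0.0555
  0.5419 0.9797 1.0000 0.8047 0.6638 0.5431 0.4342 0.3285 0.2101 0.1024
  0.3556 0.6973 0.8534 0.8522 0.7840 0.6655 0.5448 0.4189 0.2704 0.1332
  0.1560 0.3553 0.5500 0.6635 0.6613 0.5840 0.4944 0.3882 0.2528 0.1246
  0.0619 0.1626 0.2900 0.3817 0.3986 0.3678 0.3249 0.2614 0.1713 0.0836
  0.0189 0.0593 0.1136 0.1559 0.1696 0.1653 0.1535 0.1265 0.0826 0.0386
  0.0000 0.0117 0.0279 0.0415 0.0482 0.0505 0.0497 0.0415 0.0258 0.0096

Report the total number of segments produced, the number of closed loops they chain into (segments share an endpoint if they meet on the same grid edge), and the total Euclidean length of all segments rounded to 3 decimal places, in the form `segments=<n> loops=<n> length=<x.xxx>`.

segments=18 loops=1 length=14.052

cell (0,0): code 0100 → (0.651,1.000)–(1.000,0.498)
cell (0,1): code 1100 → (0.712,2.000)–(0.651,1.000)
cell (0,2): code 1000 → (1.000,2.628)–(0.712,2.000)
cell (1,0): code 0110 → (1.000,0.498)–(2.000,0.108)
cell (1,2): code 1101 → (1.258,3.000)–(1.000,2.628)
cell (1,3): code 1100 → (1.722,4.000)–(1.258,3.000)
cell (1,4): code 1000 → (2.000,4.620)–(1.722,4.000)
cell (2,0): code 0110 → (2.000,0.108)–(3.000,0.683)
cell (2,4): code 1101 → (2.375,5.000)–(2.000,4.620)
cell (2,5): code 1000 → (3.000,5.634)–(2.375,5.000)
cell (3,0): code 0010 → (3.000,0.683)–(3.317,1.000)
cell (3,1): code 0011 → (3.317,1.000)–(3.871,2.000)
cell (3,2): code 0111 → (3.871,2.000)–(4.000,2.344)
cell (3,4): code 1011 → (4.000,4.935)–(3.939,5.000)
cell (3,5): code 0001 → (3.939,5.000)–(3.000,5.634)
cell (4,2): code 0010 → (4.000,2.344)–(4.264,3.000)
cell (4,3): code 0011 → (4.264,3.000)–(4.275,4.000)
cell (4,4): code 0001 → (4.275,4.000)–(4.000,4.935)
total: 18 segments, chained into 1 closed loop(s), length Σ = 14.052499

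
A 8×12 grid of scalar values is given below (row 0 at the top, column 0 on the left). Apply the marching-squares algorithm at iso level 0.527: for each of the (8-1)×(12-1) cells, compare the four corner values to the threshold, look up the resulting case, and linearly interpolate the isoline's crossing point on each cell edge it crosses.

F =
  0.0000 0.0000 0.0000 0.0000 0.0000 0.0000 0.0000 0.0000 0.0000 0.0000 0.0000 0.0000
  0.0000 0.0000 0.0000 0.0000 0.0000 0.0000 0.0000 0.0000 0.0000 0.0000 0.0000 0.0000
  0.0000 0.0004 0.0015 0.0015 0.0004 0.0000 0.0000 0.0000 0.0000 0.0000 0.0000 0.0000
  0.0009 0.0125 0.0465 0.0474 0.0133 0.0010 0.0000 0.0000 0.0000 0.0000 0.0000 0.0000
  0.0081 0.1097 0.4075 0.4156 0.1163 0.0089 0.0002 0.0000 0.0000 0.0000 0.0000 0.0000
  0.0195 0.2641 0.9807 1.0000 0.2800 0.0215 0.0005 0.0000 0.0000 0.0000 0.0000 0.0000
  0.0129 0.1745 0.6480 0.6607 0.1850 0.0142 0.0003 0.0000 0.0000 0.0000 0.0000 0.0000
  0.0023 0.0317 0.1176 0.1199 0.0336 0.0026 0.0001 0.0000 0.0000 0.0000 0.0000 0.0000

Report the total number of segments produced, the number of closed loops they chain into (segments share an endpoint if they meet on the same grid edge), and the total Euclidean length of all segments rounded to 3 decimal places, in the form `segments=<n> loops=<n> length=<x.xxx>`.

cell (4,1): code 0100 → (4.208,2.000)–(5.000,1.367)
cell (4,2): code 1100 → (4.191,3.000)–(4.208,2.000)
cell (4,3): code 1000 → (5.000,3.657)–(4.191,3.000)
cell (5,1): code 0110 → (5.000,1.367)–(6.000,1.744)
cell (5,3): code 1001 → (6.000,3.281)–(5.000,3.657)
cell (6,1): code 0010 → (6.000,1.744)–(6.228,2.000)
cell (6,2): code 0011 → (6.228,2.000)–(6.247,3.000)
cell (6,3): code 0001 → (6.247,3.000)–(6.000,3.281)
total: 8 segments, chained into 1 closed loop(s), length Σ = 6.910462

segments=8 loops=1 length=6.910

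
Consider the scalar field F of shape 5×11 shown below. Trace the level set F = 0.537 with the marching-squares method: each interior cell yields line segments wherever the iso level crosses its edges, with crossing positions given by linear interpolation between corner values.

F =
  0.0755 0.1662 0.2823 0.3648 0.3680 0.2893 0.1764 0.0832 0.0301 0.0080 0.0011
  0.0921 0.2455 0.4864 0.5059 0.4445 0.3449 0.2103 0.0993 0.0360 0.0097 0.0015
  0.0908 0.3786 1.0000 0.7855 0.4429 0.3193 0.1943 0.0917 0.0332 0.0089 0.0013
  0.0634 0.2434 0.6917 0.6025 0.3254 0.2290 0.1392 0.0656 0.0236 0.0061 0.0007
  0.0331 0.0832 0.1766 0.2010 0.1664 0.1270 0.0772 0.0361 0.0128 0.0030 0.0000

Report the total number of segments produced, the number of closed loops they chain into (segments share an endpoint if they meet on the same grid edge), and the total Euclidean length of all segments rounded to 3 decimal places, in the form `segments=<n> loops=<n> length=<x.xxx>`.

segments=8 loops=1 length=7.261

cell (1,1): code 0100 → (1.099,2.000)–(2.000,1.255)
cell (1,2): code 1100 → (1.111,3.000)–(1.099,2.000)
cell (1,3): code 1000 → (2.000,3.725)–(1.111,3.000)
cell (2,1): code 0110 → (2.000,1.255)–(3.000,1.655)
cell (2,3): code 1001 → (3.000,3.236)–(2.000,3.725)
cell (3,1): code 0010 → (3.000,1.655)–(3.300,2.000)
cell (3,2): code 0011 → (3.300,2.000)–(3.163,3.000)
cell (3,3): code 0001 → (3.163,3.000)–(3.000,3.236)
total: 8 segments, chained into 1 closed loop(s), length Σ = 7.261025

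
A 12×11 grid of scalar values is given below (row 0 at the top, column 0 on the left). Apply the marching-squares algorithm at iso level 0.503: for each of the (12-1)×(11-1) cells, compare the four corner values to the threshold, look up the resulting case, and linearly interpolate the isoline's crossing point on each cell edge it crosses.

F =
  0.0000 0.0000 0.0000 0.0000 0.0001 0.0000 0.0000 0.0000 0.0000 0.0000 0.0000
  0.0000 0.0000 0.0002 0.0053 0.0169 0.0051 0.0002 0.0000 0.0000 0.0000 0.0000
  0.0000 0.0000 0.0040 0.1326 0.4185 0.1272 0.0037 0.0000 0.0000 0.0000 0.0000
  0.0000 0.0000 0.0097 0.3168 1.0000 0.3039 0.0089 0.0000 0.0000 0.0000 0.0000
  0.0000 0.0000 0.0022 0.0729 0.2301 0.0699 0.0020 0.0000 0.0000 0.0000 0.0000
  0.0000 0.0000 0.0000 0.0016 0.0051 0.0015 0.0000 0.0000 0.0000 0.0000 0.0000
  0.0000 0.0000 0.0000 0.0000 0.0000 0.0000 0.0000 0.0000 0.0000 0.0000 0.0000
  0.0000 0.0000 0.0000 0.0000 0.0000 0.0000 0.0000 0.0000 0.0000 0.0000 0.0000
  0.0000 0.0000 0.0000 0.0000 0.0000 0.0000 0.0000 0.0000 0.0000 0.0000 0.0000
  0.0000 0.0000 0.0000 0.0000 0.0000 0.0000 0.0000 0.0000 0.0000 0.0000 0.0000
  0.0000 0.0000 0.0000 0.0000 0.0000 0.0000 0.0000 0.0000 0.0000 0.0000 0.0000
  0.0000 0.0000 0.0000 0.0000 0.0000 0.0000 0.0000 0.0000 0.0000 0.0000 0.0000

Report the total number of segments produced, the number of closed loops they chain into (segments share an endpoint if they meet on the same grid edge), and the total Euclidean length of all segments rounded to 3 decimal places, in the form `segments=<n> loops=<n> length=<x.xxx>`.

segments=4 loops=1 length=4.171

cell (2,3): code 0100 → (2.145,4.000)–(3.000,3.273)
cell (2,4): code 1000 → (3.000,4.714)–(2.145,4.000)
cell (3,3): code 0010 → (3.000,3.273)–(3.646,4.000)
cell (3,4): code 0001 → (3.646,4.000)–(3.000,4.714)
total: 4 segments, chained into 1 closed loop(s), length Σ = 4.171146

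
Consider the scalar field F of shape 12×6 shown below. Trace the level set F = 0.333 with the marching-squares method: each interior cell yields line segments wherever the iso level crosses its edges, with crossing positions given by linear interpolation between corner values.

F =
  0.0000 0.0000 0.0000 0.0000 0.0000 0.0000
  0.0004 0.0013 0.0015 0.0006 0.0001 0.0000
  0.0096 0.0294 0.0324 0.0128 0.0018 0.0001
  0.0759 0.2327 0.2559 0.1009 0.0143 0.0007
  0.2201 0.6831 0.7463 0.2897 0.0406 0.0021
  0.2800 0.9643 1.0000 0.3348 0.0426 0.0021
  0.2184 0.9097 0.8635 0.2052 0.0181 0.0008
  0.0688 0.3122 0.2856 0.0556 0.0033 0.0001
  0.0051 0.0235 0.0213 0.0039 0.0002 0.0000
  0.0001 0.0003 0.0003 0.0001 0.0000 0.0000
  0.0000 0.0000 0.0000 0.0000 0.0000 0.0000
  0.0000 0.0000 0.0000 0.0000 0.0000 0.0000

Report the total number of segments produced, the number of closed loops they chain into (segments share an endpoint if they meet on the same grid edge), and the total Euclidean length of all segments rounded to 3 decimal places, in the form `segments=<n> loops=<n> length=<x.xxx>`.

segments=12 loops=1 length=10.865

cell (3,0): code 0100 → (3.223,1.000)–(4.000,0.244)
cell (3,1): code 1100 → (3.157,2.000)–(3.223,1.000)
cell (3,2): code 1000 → (4.000,2.905)–(3.157,2.000)
cell (4,0): code 0110 → (4.000,0.244)–(5.000,0.077)
cell (4,2): code 1101 → (4.960,3.000)–(4.000,2.905)
cell (4,3): code 1000 → (5.000,3.006)–(4.960,3.000)
cell (5,0): code 0110 → (5.000,0.077)–(6.000,0.166)
cell (5,2): code 1011 → (6.000,2.806)–(5.014,3.000)
cell (5,3): code 0001 → (5.014,3.000)–(5.000,3.006)
cell (6,0): code 0010 → (6.000,0.166)–(6.965,1.000)
cell (6,1): code 0011 → (6.965,1.000)–(6.918,2.000)
cell (6,2): code 0001 → (6.918,2.000)–(6.000,2.806)
total: 12 segments, chained into 1 closed loop(s), length Σ = 10.864734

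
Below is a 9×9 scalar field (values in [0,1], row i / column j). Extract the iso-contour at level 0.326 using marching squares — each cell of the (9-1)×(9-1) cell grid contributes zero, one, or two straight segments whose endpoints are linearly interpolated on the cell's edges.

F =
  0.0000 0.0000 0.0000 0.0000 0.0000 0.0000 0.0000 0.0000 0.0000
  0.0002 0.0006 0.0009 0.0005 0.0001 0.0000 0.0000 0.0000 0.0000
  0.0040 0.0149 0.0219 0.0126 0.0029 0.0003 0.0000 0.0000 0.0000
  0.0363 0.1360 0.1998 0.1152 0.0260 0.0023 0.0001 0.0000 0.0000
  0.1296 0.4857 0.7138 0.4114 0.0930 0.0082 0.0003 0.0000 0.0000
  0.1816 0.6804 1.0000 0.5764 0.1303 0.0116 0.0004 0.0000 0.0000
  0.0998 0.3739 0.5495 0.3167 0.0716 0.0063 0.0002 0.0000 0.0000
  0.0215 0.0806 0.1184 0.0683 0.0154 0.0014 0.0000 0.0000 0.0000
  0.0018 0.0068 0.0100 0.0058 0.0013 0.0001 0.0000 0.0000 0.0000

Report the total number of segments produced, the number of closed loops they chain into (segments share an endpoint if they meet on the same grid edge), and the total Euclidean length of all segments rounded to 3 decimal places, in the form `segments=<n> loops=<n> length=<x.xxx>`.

cell (3,0): code 0100 → (3.543,1.000)–(4.000,0.552)
cell (3,1): code 1100 → (3.246,2.000)–(3.543,1.000)
cell (3,2): code 1100 → (3.712,3.000)–(3.246,2.000)
cell (3,3): code 1000 → (4.000,3.268)–(3.712,3.000)
cell (4,0): code 0110 → (4.000,0.552)–(5.000,0.289)
cell (4,3): code 1001 → (5.000,3.561)–(4.000,3.268)
cell (5,0): code 0110 → (5.000,0.289)–(6.000,0.825)
cell (5,2): code 1011 → (6.000,2.960)–(5.964,3.000)
cell (5,3): code 0001 → (5.964,3.000)–(5.000,3.561)
cell (6,0): code 0010 → (6.000,0.825)–(6.163,1.000)
cell (6,1): code 0011 → (6.163,1.000)–(6.518,2.000)
cell (6,2): code 0001 → (6.518,2.000)–(6.000,2.960)
total: 12 segments, chained into 1 closed loop(s), length Σ = 9.951651

segments=12 loops=1 length=9.952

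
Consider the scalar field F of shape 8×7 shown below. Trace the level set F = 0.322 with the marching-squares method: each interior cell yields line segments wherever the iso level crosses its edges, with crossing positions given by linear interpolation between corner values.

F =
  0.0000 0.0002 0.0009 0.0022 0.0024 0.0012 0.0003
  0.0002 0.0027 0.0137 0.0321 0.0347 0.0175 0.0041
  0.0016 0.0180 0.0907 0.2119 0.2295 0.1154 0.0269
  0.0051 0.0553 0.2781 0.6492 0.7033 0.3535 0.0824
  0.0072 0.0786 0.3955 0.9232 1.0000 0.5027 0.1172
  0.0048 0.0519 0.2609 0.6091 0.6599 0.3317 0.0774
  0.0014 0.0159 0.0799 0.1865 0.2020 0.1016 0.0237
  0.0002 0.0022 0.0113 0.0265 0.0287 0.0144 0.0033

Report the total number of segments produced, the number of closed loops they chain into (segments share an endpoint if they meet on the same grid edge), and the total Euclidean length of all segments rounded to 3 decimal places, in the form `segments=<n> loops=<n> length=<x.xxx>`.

segments=14 loops=1 length=11.173

cell (2,2): code 0100 → (2.252,3.000)–(3.000,2.118)
cell (2,3): code 1100 → (2.195,4.000)–(2.252,3.000)
cell (2,4): code 1100 → (2.868,5.000)–(2.195,4.000)
cell (2,5): code 1000 → (3.000,5.116)–(2.868,5.000)
cell (3,1): code 0100 → (3.374,2.000)–(4.000,1.768)
cell (3,2): code 1110 → (3.000,2.118)–(3.374,2.000)
cell (3,5): code 1001 → (4.000,5.469)–(3.000,5.116)
cell (4,1): code 0010 → (4.000,1.768)–(4.546,2.000)
cell (4,2): code 0111 → (4.546,2.000)–(5.000,2.175)
cell (4,5): code 1001 → (5.000,5.038)–(4.000,5.469)
cell (5,2): code 0010 → (5.000,2.175)–(5.679,3.000)
cell (5,3): code 0011 → (5.679,3.000)–(5.738,4.000)
cell (5,4): code 0011 → (5.738,4.000)–(5.042,5.000)
cell (5,5): code 0001 → (5.042,5.000)–(5.000,5.038)
total: 14 segments, chained into 1 closed loop(s), length Σ = 11.173198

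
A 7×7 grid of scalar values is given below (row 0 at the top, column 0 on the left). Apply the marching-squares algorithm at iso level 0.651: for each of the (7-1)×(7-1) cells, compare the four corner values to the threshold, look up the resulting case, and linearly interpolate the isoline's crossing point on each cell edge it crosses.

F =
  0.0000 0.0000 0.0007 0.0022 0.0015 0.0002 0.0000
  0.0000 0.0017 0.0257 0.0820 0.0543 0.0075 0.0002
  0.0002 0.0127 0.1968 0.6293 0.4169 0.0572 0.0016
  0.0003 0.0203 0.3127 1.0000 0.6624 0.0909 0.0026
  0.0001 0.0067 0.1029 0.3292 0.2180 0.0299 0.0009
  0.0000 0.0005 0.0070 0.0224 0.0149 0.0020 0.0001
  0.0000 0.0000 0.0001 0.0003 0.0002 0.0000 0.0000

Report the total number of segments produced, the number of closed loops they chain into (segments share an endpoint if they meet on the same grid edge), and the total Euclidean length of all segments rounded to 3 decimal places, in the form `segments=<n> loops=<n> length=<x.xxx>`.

segments=6 loops=1 length=4.337

cell (2,2): code 0100 → (2.059,3.000)–(3.000,2.492)
cell (2,3): code 1100 → (2.954,4.000)–(2.059,3.000)
cell (2,4): code 1000 → (3.000,4.020)–(2.954,4.000)
cell (3,2): code 0010 → (3.000,2.492)–(3.520,3.000)
cell (3,3): code 0011 → (3.520,3.000)–(3.026,4.000)
cell (3,4): code 0001 → (3.026,4.000)–(3.000,4.020)
total: 6 segments, chained into 1 closed loop(s), length Σ = 4.337385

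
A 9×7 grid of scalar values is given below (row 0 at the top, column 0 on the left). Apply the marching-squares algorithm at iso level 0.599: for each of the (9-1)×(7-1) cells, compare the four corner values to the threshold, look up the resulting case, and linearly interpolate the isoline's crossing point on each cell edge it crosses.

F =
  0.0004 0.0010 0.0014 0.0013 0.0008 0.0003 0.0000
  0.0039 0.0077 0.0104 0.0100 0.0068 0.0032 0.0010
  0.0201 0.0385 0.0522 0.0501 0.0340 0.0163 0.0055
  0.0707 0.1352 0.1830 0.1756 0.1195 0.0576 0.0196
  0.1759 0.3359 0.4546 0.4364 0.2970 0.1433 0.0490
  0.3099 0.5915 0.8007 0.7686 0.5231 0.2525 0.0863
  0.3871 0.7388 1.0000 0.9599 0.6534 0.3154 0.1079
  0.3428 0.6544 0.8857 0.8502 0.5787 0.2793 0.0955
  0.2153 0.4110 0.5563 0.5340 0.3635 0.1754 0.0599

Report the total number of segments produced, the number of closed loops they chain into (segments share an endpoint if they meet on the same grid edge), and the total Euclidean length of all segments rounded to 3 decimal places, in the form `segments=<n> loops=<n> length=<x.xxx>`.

cell (4,1): code 0100 → (4.417,2.000)–(5.000,1.036)
cell (4,2): code 1100 → (4.489,3.000)–(4.417,2.000)
cell (4,3): code 1000 → (5.000,3.691)–(4.489,3.000)
cell (5,0): code 0100 → (5.051,1.000)–(6.000,0.603)
cell (5,1): code 1110 → (5.000,1.036)–(5.051,1.000)
cell (5,3): code 1101 → (5.583,4.000)–(5.000,3.691)
cell (5,4): code 1000 → (6.000,4.161)–(5.583,4.000)
cell (6,0): code 0110 → (6.000,0.603)–(7.000,0.822)
cell (6,3): code 1011 → (7.000,3.925)–(6.728,4.000)
cell (6,4): code 0001 → (6.728,4.000)–(6.000,4.161)
cell (7,0): code 0010 → (7.000,0.822)–(7.228,1.000)
cell (7,1): code 0011 → (7.228,1.000)–(7.870,2.000)
cell (7,2): code 0011 → (7.870,2.000)–(7.794,3.000)
cell (7,3): code 0001 → (7.794,3.000)–(7.000,3.925)
total: 14 segments, chained into 1 closed loop(s), length Σ = 10.937830

segments=14 loops=1 length=10.938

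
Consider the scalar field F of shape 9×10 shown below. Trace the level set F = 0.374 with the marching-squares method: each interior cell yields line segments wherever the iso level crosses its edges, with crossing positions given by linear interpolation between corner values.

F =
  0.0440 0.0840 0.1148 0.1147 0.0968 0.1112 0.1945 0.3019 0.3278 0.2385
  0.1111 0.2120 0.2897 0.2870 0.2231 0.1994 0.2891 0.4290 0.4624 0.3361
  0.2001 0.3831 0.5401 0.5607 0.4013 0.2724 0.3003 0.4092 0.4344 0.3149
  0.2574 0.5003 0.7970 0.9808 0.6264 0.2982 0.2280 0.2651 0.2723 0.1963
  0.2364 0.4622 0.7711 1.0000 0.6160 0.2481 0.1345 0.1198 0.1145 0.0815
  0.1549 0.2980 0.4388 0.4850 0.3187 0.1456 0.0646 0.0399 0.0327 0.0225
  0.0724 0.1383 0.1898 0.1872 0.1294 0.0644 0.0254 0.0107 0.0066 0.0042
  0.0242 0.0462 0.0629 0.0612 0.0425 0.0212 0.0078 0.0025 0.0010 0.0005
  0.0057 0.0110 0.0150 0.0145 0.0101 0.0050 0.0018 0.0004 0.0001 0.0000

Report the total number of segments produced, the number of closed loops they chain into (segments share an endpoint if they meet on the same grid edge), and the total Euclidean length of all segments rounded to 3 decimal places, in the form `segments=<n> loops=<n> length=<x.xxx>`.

segments=24 loops=2 length=19.635

cell (0,6): code 0100 → (0.567,7.000)–(1.000,6.607)
cell (0,7): code 1100 → (0.343,8.000)–(0.567,7.000)
cell (0,8): code 1000 → (1.000,8.700)–(0.343,8.000)
cell (1,0): code 0100 → (1.947,1.000)–(2.000,0.950)
cell (1,1): code 1100 → (1.337,2.000)–(1.947,1.000)
cell (1,2): code 1100 → (1.318,3.000)–(1.337,2.000)
cell (1,3): code 1100 → (1.847,4.000)–(1.318,3.000)
cell (1,4): code 1000 → (2.000,4.212)–(1.847,4.000)
cell (1,6): code 0110 → (1.000,6.607)–(2.000,6.677)
cell (1,8): code 1001 → (2.000,8.505)–(1.000,8.700)
cell (2,0): code 0110 → (2.000,0.950)–(3.000,0.480)
cell (2,4): code 1001 → (3.000,4.769)–(2.000,4.212)
cell (2,6): code 0010 → (2.000,6.677)–(2.244,7.000)
cell (2,7): code 0011 → (2.244,7.000)–(2.373,8.000)
cell (2,8): code 0001 → (2.373,8.000)–(2.000,8.505)
cell (3,0): code 0110 → (3.000,0.480)–(4.000,0.609)
cell (3,4): code 1001 → (4.000,4.658)–(3.000,4.769)
cell (4,0): code 0010 → (4.000,0.609)–(4.537,1.000)
cell (4,1): code 0111 → (4.537,1.000)–(5.000,1.540)
cell (4,3): code 1011 → (5.000,3.667)–(4.814,4.000)
cell (4,4): code 0001 → (4.814,4.000)–(4.000,4.658)
cell (5,1): code 0010 → (5.000,1.540)–(5.260,2.000)
cell (5,2): code 0011 → (5.260,2.000)–(5.373,3.000)
cell (5,3): code 0001 → (5.373,3.000)–(5.000,3.667)
total: 24 segments, chained into 2 closed loop(s), length Σ = 19.635417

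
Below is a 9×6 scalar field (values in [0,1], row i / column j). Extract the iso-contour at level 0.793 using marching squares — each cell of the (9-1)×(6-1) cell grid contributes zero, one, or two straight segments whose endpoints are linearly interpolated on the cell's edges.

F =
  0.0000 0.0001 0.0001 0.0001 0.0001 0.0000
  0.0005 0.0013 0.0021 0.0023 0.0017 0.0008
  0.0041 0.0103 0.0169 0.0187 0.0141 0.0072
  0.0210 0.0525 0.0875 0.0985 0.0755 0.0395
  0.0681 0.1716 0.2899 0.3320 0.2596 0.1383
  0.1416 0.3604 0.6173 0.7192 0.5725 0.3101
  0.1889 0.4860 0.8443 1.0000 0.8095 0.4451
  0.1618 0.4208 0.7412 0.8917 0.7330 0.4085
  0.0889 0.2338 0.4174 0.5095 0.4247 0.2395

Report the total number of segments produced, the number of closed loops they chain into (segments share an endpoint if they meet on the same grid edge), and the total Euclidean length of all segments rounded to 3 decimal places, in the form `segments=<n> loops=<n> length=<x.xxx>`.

cell (5,1): code 0100 → (5.774,2.000)–(6.000,1.857)
cell (5,2): code 1100 → (5.263,3.000)–(5.774,2.000)
cell (5,3): code 1100 → (5.930,4.000)–(5.263,3.000)
cell (5,4): code 1000 → (6.000,4.045)–(5.930,4.000)
cell (6,1): code 0010 → (6.000,1.857)–(6.498,2.000)
cell (6,2): code 0111 → (6.498,2.000)–(7.000,2.344)
cell (6,3): code 1011 → (7.000,3.622)–(6.216,4.000)
cell (6,4): code 0001 → (6.216,4.000)–(6.000,4.045)
cell (7,2): code 0010 → (7.000,2.344)–(7.258,3.000)
cell (7,3): code 0001 → (7.258,3.000)–(7.000,3.622)
total: 10 segments, chained into 1 closed loop(s), length Σ = 6.272090

segments=10 loops=1 length=6.272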